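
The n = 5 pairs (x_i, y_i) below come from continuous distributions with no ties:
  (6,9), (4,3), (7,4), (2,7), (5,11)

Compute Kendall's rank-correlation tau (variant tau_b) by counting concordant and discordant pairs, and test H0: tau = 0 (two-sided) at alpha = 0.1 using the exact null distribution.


Step 1: Enumerate the 10 unordered pairs (i,j) with i<j and classify each by sign(x_j-x_i) * sign(y_j-y_i).
  (1,2):dx=-2,dy=-6->C; (1,3):dx=+1,dy=-5->D; (1,4):dx=-4,dy=-2->C; (1,5):dx=-1,dy=+2->D
  (2,3):dx=+3,dy=+1->C; (2,4):dx=-2,dy=+4->D; (2,5):dx=+1,dy=+8->C; (3,4):dx=-5,dy=+3->D
  (3,5):dx=-2,dy=+7->D; (4,5):dx=+3,dy=+4->C
Step 2: C = 5, D = 5, total pairs = 10.
Step 3: tau = (C - D)/(n(n-1)/2) = (5 - 5)/10 = 0.000000.
Step 4: Exact two-sided p-value (enumerate n! = 120 permutations of y under H0): p = 1.000000.
Step 5: alpha = 0.1. fail to reject H0.

tau_b = 0.0000 (C=5, D=5), p = 1.000000, fail to reject H0.


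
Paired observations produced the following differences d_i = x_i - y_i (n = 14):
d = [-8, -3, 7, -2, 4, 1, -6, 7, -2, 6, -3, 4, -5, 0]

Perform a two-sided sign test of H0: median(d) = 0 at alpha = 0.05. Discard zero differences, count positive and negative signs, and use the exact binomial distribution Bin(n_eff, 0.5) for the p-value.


Step 1: Discard zero differences. Original n = 14; n_eff = number of nonzero differences = 13.
Nonzero differences (with sign): -8, -3, +7, -2, +4, +1, -6, +7, -2, +6, -3, +4, -5
Step 2: Count signs: positive = 6, negative = 7.
Step 3: Under H0: P(positive) = 0.5, so the number of positives S ~ Bin(13, 0.5).
Step 4: Two-sided exact p-value = sum of Bin(13,0.5) probabilities at or below the observed probability = 1.000000.
Step 5: alpha = 0.05. fail to reject H0.

n_eff = 13, pos = 6, neg = 7, p = 1.000000, fail to reject H0.


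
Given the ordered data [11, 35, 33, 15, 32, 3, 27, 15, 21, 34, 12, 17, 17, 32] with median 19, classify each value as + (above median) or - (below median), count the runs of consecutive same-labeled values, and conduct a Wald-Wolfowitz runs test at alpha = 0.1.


Step 1: Compute median = 19; label A = above, B = below.
Labels in order: BAABABABAABBBA  (n_A = 7, n_B = 7)
Step 2: Count runs R = 10.
Step 3: Under H0 (random ordering), E[R] = 2*n_A*n_B/(n_A+n_B) + 1 = 2*7*7/14 + 1 = 8.0000.
        Var[R] = 2*n_A*n_B*(2*n_A*n_B - n_A - n_B) / ((n_A+n_B)^2 * (n_A+n_B-1)) = 8232/2548 = 3.2308.
        SD[R] = 1.7974.
Step 4: Continuity-corrected z = (R - 0.5 - E[R]) / SD[R] = (10 - 0.5 - 8.0000) / 1.7974 = 0.8345.
Step 5: Two-sided p-value via normal approximation = 2*(1 - Phi(|z|)) = 0.403986.
Step 6: alpha = 0.1. fail to reject H0.

R = 10, z = 0.8345, p = 0.403986, fail to reject H0.


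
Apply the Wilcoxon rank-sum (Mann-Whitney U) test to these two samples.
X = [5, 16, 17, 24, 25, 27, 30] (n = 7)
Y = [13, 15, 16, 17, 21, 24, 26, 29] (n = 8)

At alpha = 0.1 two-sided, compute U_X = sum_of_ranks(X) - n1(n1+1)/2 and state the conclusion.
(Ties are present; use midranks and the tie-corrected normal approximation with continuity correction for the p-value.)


Step 1: Combine and sort all 15 observations; assign midranks.
sorted (value, group): (5,X), (13,Y), (15,Y), (16,X), (16,Y), (17,X), (17,Y), (21,Y), (24,X), (24,Y), (25,X), (26,Y), (27,X), (29,Y), (30,X)
ranks: 5->1, 13->2, 15->3, 16->4.5, 16->4.5, 17->6.5, 17->6.5, 21->8, 24->9.5, 24->9.5, 25->11, 26->12, 27->13, 29->14, 30->15
Step 2: Rank sum for X: R1 = 1 + 4.5 + 6.5 + 9.5 + 11 + 13 + 15 = 60.5.
Step 3: U_X = R1 - n1(n1+1)/2 = 60.5 - 7*8/2 = 60.5 - 28 = 32.5.
       U_Y = n1*n2 - U_X = 56 - 32.5 = 23.5.
Step 4: Ties are present, so use the tie-corrected normal approximation (with continuity correction) for the p-value.
Step 5: p-value = 0.642537; compare to alpha = 0.1. fail to reject H0.

U_X = 32.5, p = 0.642537, fail to reject H0 at alpha = 0.1.


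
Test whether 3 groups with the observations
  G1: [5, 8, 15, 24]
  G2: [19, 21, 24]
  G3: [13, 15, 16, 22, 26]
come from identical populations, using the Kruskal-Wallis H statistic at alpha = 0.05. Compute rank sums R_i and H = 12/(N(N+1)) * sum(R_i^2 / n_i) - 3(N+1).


Step 1: Combine all N = 12 observations and assign midranks.
sorted (value, group, rank): (5,G1,1), (8,G1,2), (13,G3,3), (15,G1,4.5), (15,G3,4.5), (16,G3,6), (19,G2,7), (21,G2,8), (22,G3,9), (24,G1,10.5), (24,G2,10.5), (26,G3,12)
Step 2: Sum ranks within each group.
R_1 = 18 (n_1 = 4)
R_2 = 25.5 (n_2 = 3)
R_3 = 34.5 (n_3 = 5)
Step 3: H = 12/(N(N+1)) * sum(R_i^2/n_i) - 3(N+1)
     = 12/(12*13) * (18^2/4 + 25.5^2/3 + 34.5^2/5) - 3*13
     = 0.076923 * 535.8 - 39
     = 2.215385.
Step 4: Ties present; correction factor C = 1 - 12/(12^3 - 12) = 0.993007. Corrected H = 2.215385 / 0.993007 = 2.230986.
Step 5: Under H0, H ~ chi^2(2); p-value = 0.327754.
Step 6: alpha = 0.05. fail to reject H0.

H = 2.2310, df = 2, p = 0.327754, fail to reject H0.


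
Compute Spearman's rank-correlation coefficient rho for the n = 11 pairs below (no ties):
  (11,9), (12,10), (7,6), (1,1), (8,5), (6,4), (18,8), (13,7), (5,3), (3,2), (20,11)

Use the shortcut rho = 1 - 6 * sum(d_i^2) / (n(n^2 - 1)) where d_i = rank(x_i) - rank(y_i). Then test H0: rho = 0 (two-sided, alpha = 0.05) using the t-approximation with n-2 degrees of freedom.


Step 1: Rank x and y separately (midranks; no ties here).
rank(x): 11->7, 12->8, 7->5, 1->1, 8->6, 6->4, 18->10, 13->9, 5->3, 3->2, 20->11
rank(y): 9->9, 10->10, 6->6, 1->1, 5->5, 4->4, 8->8, 7->7, 3->3, 2->2, 11->11
Step 2: d_i = R_x(i) - R_y(i); compute d_i^2.
  (7-9)^2=4, (8-10)^2=4, (5-6)^2=1, (1-1)^2=0, (6-5)^2=1, (4-4)^2=0, (10-8)^2=4, (9-7)^2=4, (3-3)^2=0, (2-2)^2=0, (11-11)^2=0
sum(d^2) = 18.
Step 3: rho = 1 - 6*18 / (11*(11^2 - 1)) = 1 - 108/1320 = 0.918182.
Step 4: Under H0, t = rho * sqrt((n-2)/(1-rho^2)) = 6.9531 ~ t(9).
Step 5: Two-sided p-value from the t-distribution with 9 df = 0.000067.
Step 6: alpha = 0.05. reject H0.

rho = 0.9182, p = 0.000067, reject H0 at alpha = 0.05.


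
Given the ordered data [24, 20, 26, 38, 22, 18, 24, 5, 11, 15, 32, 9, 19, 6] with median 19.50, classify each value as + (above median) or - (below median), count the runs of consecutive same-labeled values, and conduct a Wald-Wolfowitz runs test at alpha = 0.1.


Step 1: Compute median = 19.50; label A = above, B = below.
Labels in order: AAAAABABBBABBB  (n_A = 7, n_B = 7)
Step 2: Count runs R = 6.
Step 3: Under H0 (random ordering), E[R] = 2*n_A*n_B/(n_A+n_B) + 1 = 2*7*7/14 + 1 = 8.0000.
        Var[R] = 2*n_A*n_B*(2*n_A*n_B - n_A - n_B) / ((n_A+n_B)^2 * (n_A+n_B-1)) = 8232/2548 = 3.2308.
        SD[R] = 1.7974.
Step 4: Continuity-corrected z = (R + 0.5 - E[R]) / SD[R] = (6 + 0.5 - 8.0000) / 1.7974 = -0.8345.
Step 5: Two-sided p-value via normal approximation = 2*(1 - Phi(|z|)) = 0.403986.
Step 6: alpha = 0.1. fail to reject H0.

R = 6, z = -0.8345, p = 0.403986, fail to reject H0.


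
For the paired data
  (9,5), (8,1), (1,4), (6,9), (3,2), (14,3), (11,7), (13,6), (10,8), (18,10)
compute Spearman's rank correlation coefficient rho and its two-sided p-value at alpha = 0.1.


Step 1: Rank x and y separately (midranks; no ties here).
rank(x): 9->5, 8->4, 1->1, 6->3, 3->2, 14->9, 11->7, 13->8, 10->6, 18->10
rank(y): 5->5, 1->1, 4->4, 9->9, 2->2, 3->3, 7->7, 6->6, 8->8, 10->10
Step 2: d_i = R_x(i) - R_y(i); compute d_i^2.
  (5-5)^2=0, (4-1)^2=9, (1-4)^2=9, (3-9)^2=36, (2-2)^2=0, (9-3)^2=36, (7-7)^2=0, (8-6)^2=4, (6-8)^2=4, (10-10)^2=0
sum(d^2) = 98.
Step 3: rho = 1 - 6*98 / (10*(10^2 - 1)) = 1 - 588/990 = 0.406061.
Step 4: Under H0, t = rho * sqrt((n-2)/(1-rho^2)) = 1.2568 ~ t(8).
Step 5: Two-sided p-value from the t-distribution with 8 df = 0.244282.
Step 6: alpha = 0.1. fail to reject H0.

rho = 0.4061, p = 0.244282, fail to reject H0 at alpha = 0.1.


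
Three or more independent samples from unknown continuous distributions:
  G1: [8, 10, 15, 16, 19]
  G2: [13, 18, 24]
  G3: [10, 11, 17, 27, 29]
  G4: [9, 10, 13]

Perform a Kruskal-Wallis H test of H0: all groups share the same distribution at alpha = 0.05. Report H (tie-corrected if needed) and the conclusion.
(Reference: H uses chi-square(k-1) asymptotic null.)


Step 1: Combine all N = 16 observations and assign midranks.
sorted (value, group, rank): (8,G1,1), (9,G4,2), (10,G1,4), (10,G3,4), (10,G4,4), (11,G3,6), (13,G2,7.5), (13,G4,7.5), (15,G1,9), (16,G1,10), (17,G3,11), (18,G2,12), (19,G1,13), (24,G2,14), (27,G3,15), (29,G3,16)
Step 2: Sum ranks within each group.
R_1 = 37 (n_1 = 5)
R_2 = 33.5 (n_2 = 3)
R_3 = 52 (n_3 = 5)
R_4 = 13.5 (n_4 = 3)
Step 3: H = 12/(N(N+1)) * sum(R_i^2/n_i) - 3(N+1)
     = 12/(16*17) * (37^2/5 + 33.5^2/3 + 52^2/5 + 13.5^2/3) - 3*17
     = 0.044118 * 1249.43 - 51
     = 4.122059.
Step 4: Ties present; correction factor C = 1 - 30/(16^3 - 16) = 0.992647. Corrected H = 4.122059 / 0.992647 = 4.152593.
Step 5: Under H0, H ~ chi^2(3); p-value = 0.245451.
Step 6: alpha = 0.05. fail to reject H0.

H = 4.1526, df = 3, p = 0.245451, fail to reject H0.


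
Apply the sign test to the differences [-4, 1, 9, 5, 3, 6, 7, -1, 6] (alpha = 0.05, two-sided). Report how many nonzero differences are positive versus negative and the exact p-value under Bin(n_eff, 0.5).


Step 1: Discard zero differences. Original n = 9; n_eff = number of nonzero differences = 9.
Nonzero differences (with sign): -4, +1, +9, +5, +3, +6, +7, -1, +6
Step 2: Count signs: positive = 7, negative = 2.
Step 3: Under H0: P(positive) = 0.5, so the number of positives S ~ Bin(9, 0.5).
Step 4: Two-sided exact p-value = sum of Bin(9,0.5) probabilities at or below the observed probability = 0.179688.
Step 5: alpha = 0.05. fail to reject H0.

n_eff = 9, pos = 7, neg = 2, p = 0.179688, fail to reject H0.


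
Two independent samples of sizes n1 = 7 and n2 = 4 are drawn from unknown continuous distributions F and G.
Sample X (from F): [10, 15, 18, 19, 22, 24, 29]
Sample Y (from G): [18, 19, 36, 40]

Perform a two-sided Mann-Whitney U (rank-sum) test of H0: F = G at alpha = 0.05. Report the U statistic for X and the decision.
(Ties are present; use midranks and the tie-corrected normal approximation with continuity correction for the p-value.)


Step 1: Combine and sort all 11 observations; assign midranks.
sorted (value, group): (10,X), (15,X), (18,X), (18,Y), (19,X), (19,Y), (22,X), (24,X), (29,X), (36,Y), (40,Y)
ranks: 10->1, 15->2, 18->3.5, 18->3.5, 19->5.5, 19->5.5, 22->7, 24->8, 29->9, 36->10, 40->11
Step 2: Rank sum for X: R1 = 1 + 2 + 3.5 + 5.5 + 7 + 8 + 9 = 36.
Step 3: U_X = R1 - n1(n1+1)/2 = 36 - 7*8/2 = 36 - 28 = 8.
       U_Y = n1*n2 - U_X = 28 - 8 = 20.
Step 4: Ties are present, so use the tie-corrected normal approximation (with continuity correction) for the p-value.
Step 5: p-value = 0.296412; compare to alpha = 0.05. fail to reject H0.

U_X = 8, p = 0.296412, fail to reject H0 at alpha = 0.05.


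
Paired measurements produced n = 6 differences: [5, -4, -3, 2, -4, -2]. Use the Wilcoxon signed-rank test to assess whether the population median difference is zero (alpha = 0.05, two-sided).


Step 1: Drop any zero differences (none here) and take |d_i|.
|d| = [5, 4, 3, 2, 4, 2]
Step 2: Midrank |d_i| (ties get averaged ranks).
ranks: |5|->6, |4|->4.5, |3|->3, |2|->1.5, |4|->4.5, |2|->1.5
Step 3: Attach original signs; sum ranks with positive sign and with negative sign.
W+ = 6 + 1.5 = 7.5
W- = 4.5 + 3 + 4.5 + 1.5 = 13.5
(Check: W+ + W- = 21 should equal n(n+1)/2 = 21.)
Step 4: Test statistic W = min(W+, W-) = 7.5.
Step 5: Ties in |d|, so use the tie-corrected normal approximation.
        E[W] = n(n+1)/4 = 6*7/4 = 10.5.
        Tie groups: |d|=2 (t=2), |d|=4 (t=2); sum(t^3 - t) = 12.
        Var[W] = n(n+1)(2n+1)/24 - sum(t^3-t)/48 = 546/24 - 12/48 = 22.5.
        z = (W - E[W]) / sqrt(Var[W]) = (7.5 - 10.5) / 4.7434 = -0.6325.
        Two-sided p = 2*Phi(z) = 0.527089.
Step 6: alpha = 0.05. fail to reject H0.

W+ = 7.5, W- = 13.5, W = min = 7.5, p = 0.527089, fail to reject H0.


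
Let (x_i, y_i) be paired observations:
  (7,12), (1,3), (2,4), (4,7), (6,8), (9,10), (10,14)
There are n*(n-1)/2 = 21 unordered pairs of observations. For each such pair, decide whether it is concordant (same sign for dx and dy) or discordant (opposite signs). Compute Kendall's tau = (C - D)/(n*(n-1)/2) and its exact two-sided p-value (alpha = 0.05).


Step 1: Enumerate the 21 unordered pairs (i,j) with i<j and classify each by sign(x_j-x_i) * sign(y_j-y_i).
  (1,2):dx=-6,dy=-9->C; (1,3):dx=-5,dy=-8->C; (1,4):dx=-3,dy=-5->C; (1,5):dx=-1,dy=-4->C
  (1,6):dx=+2,dy=-2->D; (1,7):dx=+3,dy=+2->C; (2,3):dx=+1,dy=+1->C; (2,4):dx=+3,dy=+4->C
  (2,5):dx=+5,dy=+5->C; (2,6):dx=+8,dy=+7->C; (2,7):dx=+9,dy=+11->C; (3,4):dx=+2,dy=+3->C
  (3,5):dx=+4,dy=+4->C; (3,6):dx=+7,dy=+6->C; (3,7):dx=+8,dy=+10->C; (4,5):dx=+2,dy=+1->C
  (4,6):dx=+5,dy=+3->C; (4,7):dx=+6,dy=+7->C; (5,6):dx=+3,dy=+2->C; (5,7):dx=+4,dy=+6->C
  (6,7):dx=+1,dy=+4->C
Step 2: C = 20, D = 1, total pairs = 21.
Step 3: tau = (C - D)/(n(n-1)/2) = (20 - 1)/21 = 0.904762.
Step 4: Exact two-sided p-value (enumerate n! = 5040 permutations of y under H0): p = 0.002778.
Step 5: alpha = 0.05. reject H0.

tau_b = 0.9048 (C=20, D=1), p = 0.002778, reject H0.


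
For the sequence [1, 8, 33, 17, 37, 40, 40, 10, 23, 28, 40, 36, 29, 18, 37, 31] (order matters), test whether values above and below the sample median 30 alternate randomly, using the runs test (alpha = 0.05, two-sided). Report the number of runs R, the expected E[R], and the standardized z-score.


Step 1: Compute median = 30; label A = above, B = below.
Labels in order: BBABAAABBBAABBAA  (n_A = 8, n_B = 8)
Step 2: Count runs R = 8.
Step 3: Under H0 (random ordering), E[R] = 2*n_A*n_B/(n_A+n_B) + 1 = 2*8*8/16 + 1 = 9.0000.
        Var[R] = 2*n_A*n_B*(2*n_A*n_B - n_A - n_B) / ((n_A+n_B)^2 * (n_A+n_B-1)) = 14336/3840 = 3.7333.
        SD[R] = 1.9322.
Step 4: Continuity-corrected z = (R + 0.5 - E[R]) / SD[R] = (8 + 0.5 - 9.0000) / 1.9322 = -0.2588.
Step 5: Two-sided p-value via normal approximation = 2*(1 - Phi(|z|)) = 0.795809.
Step 6: alpha = 0.05. fail to reject H0.

R = 8, z = -0.2588, p = 0.795809, fail to reject H0.


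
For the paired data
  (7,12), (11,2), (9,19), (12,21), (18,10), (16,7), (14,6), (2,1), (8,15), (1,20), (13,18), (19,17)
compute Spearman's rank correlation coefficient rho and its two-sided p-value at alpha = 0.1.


Step 1: Rank x and y separately (midranks; no ties here).
rank(x): 7->3, 11->6, 9->5, 12->7, 18->11, 16->10, 14->9, 2->2, 8->4, 1->1, 13->8, 19->12
rank(y): 12->6, 2->2, 19->10, 21->12, 10->5, 7->4, 6->3, 1->1, 15->7, 20->11, 18->9, 17->8
Step 2: d_i = R_x(i) - R_y(i); compute d_i^2.
  (3-6)^2=9, (6-2)^2=16, (5-10)^2=25, (7-12)^2=25, (11-5)^2=36, (10-4)^2=36, (9-3)^2=36, (2-1)^2=1, (4-7)^2=9, (1-11)^2=100, (8-9)^2=1, (12-8)^2=16
sum(d^2) = 310.
Step 3: rho = 1 - 6*310 / (12*(12^2 - 1)) = 1 - 1860/1716 = -0.083916.
Step 4: Under H0, t = rho * sqrt((n-2)/(1-rho^2)) = -0.2663 ~ t(10).
Step 5: Two-sided p-value from the t-distribution with 10 df = 0.795415.
Step 6: alpha = 0.1. fail to reject H0.

rho = -0.0839, p = 0.795415, fail to reject H0 at alpha = 0.1.


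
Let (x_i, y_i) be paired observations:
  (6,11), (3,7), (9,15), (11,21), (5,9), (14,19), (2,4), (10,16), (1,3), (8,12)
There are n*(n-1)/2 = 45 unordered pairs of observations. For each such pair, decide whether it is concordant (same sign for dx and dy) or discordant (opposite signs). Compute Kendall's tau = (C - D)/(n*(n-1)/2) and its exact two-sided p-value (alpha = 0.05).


Step 1: Enumerate the 45 unordered pairs (i,j) with i<j and classify each by sign(x_j-x_i) * sign(y_j-y_i).
  (1,2):dx=-3,dy=-4->C; (1,3):dx=+3,dy=+4->C; (1,4):dx=+5,dy=+10->C; (1,5):dx=-1,dy=-2->C
  (1,6):dx=+8,dy=+8->C; (1,7):dx=-4,dy=-7->C; (1,8):dx=+4,dy=+5->C; (1,9):dx=-5,dy=-8->C
  (1,10):dx=+2,dy=+1->C; (2,3):dx=+6,dy=+8->C; (2,4):dx=+8,dy=+14->C; (2,5):dx=+2,dy=+2->C
  (2,6):dx=+11,dy=+12->C; (2,7):dx=-1,dy=-3->C; (2,8):dx=+7,dy=+9->C; (2,9):dx=-2,dy=-4->C
  (2,10):dx=+5,dy=+5->C; (3,4):dx=+2,dy=+6->C; (3,5):dx=-4,dy=-6->C; (3,6):dx=+5,dy=+4->C
  (3,7):dx=-7,dy=-11->C; (3,8):dx=+1,dy=+1->C; (3,9):dx=-8,dy=-12->C; (3,10):dx=-1,dy=-3->C
  (4,5):dx=-6,dy=-12->C; (4,6):dx=+3,dy=-2->D; (4,7):dx=-9,dy=-17->C; (4,8):dx=-1,dy=-5->C
  (4,9):dx=-10,dy=-18->C; (4,10):dx=-3,dy=-9->C; (5,6):dx=+9,dy=+10->C; (5,7):dx=-3,dy=-5->C
  (5,8):dx=+5,dy=+7->C; (5,9):dx=-4,dy=-6->C; (5,10):dx=+3,dy=+3->C; (6,7):dx=-12,dy=-15->C
  (6,8):dx=-4,dy=-3->C; (6,9):dx=-13,dy=-16->C; (6,10):dx=-6,dy=-7->C; (7,8):dx=+8,dy=+12->C
  (7,9):dx=-1,dy=-1->C; (7,10):dx=+6,dy=+8->C; (8,9):dx=-9,dy=-13->C; (8,10):dx=-2,dy=-4->C
  (9,10):dx=+7,dy=+9->C
Step 2: C = 44, D = 1, total pairs = 45.
Step 3: tau = (C - D)/(n(n-1)/2) = (44 - 1)/45 = 0.955556.
Step 4: Exact two-sided p-value (enumerate n! = 3628800 permutations of y under H0): p = 0.000006.
Step 5: alpha = 0.05. reject H0.

tau_b = 0.9556 (C=44, D=1), p = 0.000006, reject H0.


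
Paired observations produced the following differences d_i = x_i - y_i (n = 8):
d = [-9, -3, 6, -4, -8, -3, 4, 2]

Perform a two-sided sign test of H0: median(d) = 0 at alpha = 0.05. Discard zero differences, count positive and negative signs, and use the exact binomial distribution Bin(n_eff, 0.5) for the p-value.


Step 1: Discard zero differences. Original n = 8; n_eff = number of nonzero differences = 8.
Nonzero differences (with sign): -9, -3, +6, -4, -8, -3, +4, +2
Step 2: Count signs: positive = 3, negative = 5.
Step 3: Under H0: P(positive) = 0.5, so the number of positives S ~ Bin(8, 0.5).
Step 4: Two-sided exact p-value = sum of Bin(8,0.5) probabilities at or below the observed probability = 0.726562.
Step 5: alpha = 0.05. fail to reject H0.

n_eff = 8, pos = 3, neg = 5, p = 0.726562, fail to reject H0.


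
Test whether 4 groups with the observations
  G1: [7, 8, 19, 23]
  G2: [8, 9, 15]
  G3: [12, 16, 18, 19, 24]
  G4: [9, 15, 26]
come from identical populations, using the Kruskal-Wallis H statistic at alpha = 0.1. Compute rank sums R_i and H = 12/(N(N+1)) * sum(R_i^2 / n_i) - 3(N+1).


Step 1: Combine all N = 15 observations and assign midranks.
sorted (value, group, rank): (7,G1,1), (8,G1,2.5), (8,G2,2.5), (9,G2,4.5), (9,G4,4.5), (12,G3,6), (15,G2,7.5), (15,G4,7.5), (16,G3,9), (18,G3,10), (19,G1,11.5), (19,G3,11.5), (23,G1,13), (24,G3,14), (26,G4,15)
Step 2: Sum ranks within each group.
R_1 = 28 (n_1 = 4)
R_2 = 14.5 (n_2 = 3)
R_3 = 50.5 (n_3 = 5)
R_4 = 27 (n_4 = 3)
Step 3: H = 12/(N(N+1)) * sum(R_i^2/n_i) - 3(N+1)
     = 12/(15*16) * (28^2/4 + 14.5^2/3 + 50.5^2/5 + 27^2/3) - 3*16
     = 0.050000 * 1019.13 - 48
     = 2.956667.
Step 4: Ties present; correction factor C = 1 - 24/(15^3 - 15) = 0.992857. Corrected H = 2.956667 / 0.992857 = 2.977938.
Step 5: Under H0, H ~ chi^2(3); p-value = 0.395039.
Step 6: alpha = 0.1. fail to reject H0.

H = 2.9779, df = 3, p = 0.395039, fail to reject H0.


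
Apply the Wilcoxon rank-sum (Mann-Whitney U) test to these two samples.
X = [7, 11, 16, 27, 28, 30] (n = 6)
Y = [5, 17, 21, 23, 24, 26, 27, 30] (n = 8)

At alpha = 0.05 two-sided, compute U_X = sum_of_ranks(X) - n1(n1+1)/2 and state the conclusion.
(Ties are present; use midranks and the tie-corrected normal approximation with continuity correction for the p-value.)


Step 1: Combine and sort all 14 observations; assign midranks.
sorted (value, group): (5,Y), (7,X), (11,X), (16,X), (17,Y), (21,Y), (23,Y), (24,Y), (26,Y), (27,X), (27,Y), (28,X), (30,X), (30,Y)
ranks: 5->1, 7->2, 11->3, 16->4, 17->5, 21->6, 23->7, 24->8, 26->9, 27->10.5, 27->10.5, 28->12, 30->13.5, 30->13.5
Step 2: Rank sum for X: R1 = 2 + 3 + 4 + 10.5 + 12 + 13.5 = 45.
Step 3: U_X = R1 - n1(n1+1)/2 = 45 - 6*7/2 = 45 - 21 = 24.
       U_Y = n1*n2 - U_X = 48 - 24 = 24.
Step 4: Ties are present, so use the tie-corrected normal approximation (with continuity correction) for the p-value.
Step 5: p-value = 1.000000; compare to alpha = 0.05. fail to reject H0.

U_X = 24, p = 1.000000, fail to reject H0 at alpha = 0.05.


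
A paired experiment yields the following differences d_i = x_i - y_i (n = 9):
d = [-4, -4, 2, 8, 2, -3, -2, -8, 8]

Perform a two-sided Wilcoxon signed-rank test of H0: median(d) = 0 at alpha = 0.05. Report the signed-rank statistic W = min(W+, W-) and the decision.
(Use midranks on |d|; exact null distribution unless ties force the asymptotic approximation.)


Step 1: Drop any zero differences (none here) and take |d_i|.
|d| = [4, 4, 2, 8, 2, 3, 2, 8, 8]
Step 2: Midrank |d_i| (ties get averaged ranks).
ranks: |4|->5.5, |4|->5.5, |2|->2, |8|->8, |2|->2, |3|->4, |2|->2, |8|->8, |8|->8
Step 3: Attach original signs; sum ranks with positive sign and with negative sign.
W+ = 2 + 8 + 2 + 8 = 20
W- = 5.5 + 5.5 + 4 + 2 + 8 = 25
(Check: W+ + W- = 45 should equal n(n+1)/2 = 45.)
Step 4: Test statistic W = min(W+, W-) = 20.
Step 5: Ties in |d|, so use the tie-corrected normal approximation.
        E[W] = n(n+1)/4 = 9*10/4 = 22.5.
        Tie groups: |d|=2 (t=3), |d|=4 (t=2), |d|=8 (t=3); sum(t^3 - t) = 54.
        Var[W] = n(n+1)(2n+1)/24 - sum(t^3-t)/48 = 1710/24 - 54/48 = 70.125.
        z = (W - E[W]) / sqrt(Var[W]) = (20 - 22.5) / 8.3741 = -0.2985.
        Two-sided p = 2*Phi(z) = 0.765291.
Step 6: alpha = 0.05. fail to reject H0.

W+ = 20, W- = 25, W = min = 20, p = 0.765291, fail to reject H0.


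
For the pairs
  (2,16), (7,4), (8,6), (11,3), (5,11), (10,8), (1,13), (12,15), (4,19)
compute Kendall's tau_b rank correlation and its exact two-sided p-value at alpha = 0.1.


Step 1: Enumerate the 36 unordered pairs (i,j) with i<j and classify each by sign(x_j-x_i) * sign(y_j-y_i).
  (1,2):dx=+5,dy=-12->D; (1,3):dx=+6,dy=-10->D; (1,4):dx=+9,dy=-13->D; (1,5):dx=+3,dy=-5->D
  (1,6):dx=+8,dy=-8->D; (1,7):dx=-1,dy=-3->C; (1,8):dx=+10,dy=-1->D; (1,9):dx=+2,dy=+3->C
  (2,3):dx=+1,dy=+2->C; (2,4):dx=+4,dy=-1->D; (2,5):dx=-2,dy=+7->D; (2,6):dx=+3,dy=+4->C
  (2,7):dx=-6,dy=+9->D; (2,8):dx=+5,dy=+11->C; (2,9):dx=-3,dy=+15->D; (3,4):dx=+3,dy=-3->D
  (3,5):dx=-3,dy=+5->D; (3,6):dx=+2,dy=+2->C; (3,7):dx=-7,dy=+7->D; (3,8):dx=+4,dy=+9->C
  (3,9):dx=-4,dy=+13->D; (4,5):dx=-6,dy=+8->D; (4,6):dx=-1,dy=+5->D; (4,7):dx=-10,dy=+10->D
  (4,8):dx=+1,dy=+12->C; (4,9):dx=-7,dy=+16->D; (5,6):dx=+5,dy=-3->D; (5,7):dx=-4,dy=+2->D
  (5,8):dx=+7,dy=+4->C; (5,9):dx=-1,dy=+8->D; (6,7):dx=-9,dy=+5->D; (6,8):dx=+2,dy=+7->C
  (6,9):dx=-6,dy=+11->D; (7,8):dx=+11,dy=+2->C; (7,9):dx=+3,dy=+6->C; (8,9):dx=-8,dy=+4->D
Step 2: C = 12, D = 24, total pairs = 36.
Step 3: tau = (C - D)/(n(n-1)/2) = (12 - 24)/36 = -0.333333.
Step 4: Exact two-sided p-value (enumerate n! = 362880 permutations of y under H0): p = 0.259518.
Step 5: alpha = 0.1. fail to reject H0.

tau_b = -0.3333 (C=12, D=24), p = 0.259518, fail to reject H0.


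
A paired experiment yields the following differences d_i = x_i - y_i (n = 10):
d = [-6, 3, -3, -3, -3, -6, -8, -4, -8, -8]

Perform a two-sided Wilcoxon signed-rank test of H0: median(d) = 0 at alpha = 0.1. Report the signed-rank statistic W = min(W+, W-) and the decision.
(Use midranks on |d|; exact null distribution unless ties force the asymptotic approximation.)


Step 1: Drop any zero differences (none here) and take |d_i|.
|d| = [6, 3, 3, 3, 3, 6, 8, 4, 8, 8]
Step 2: Midrank |d_i| (ties get averaged ranks).
ranks: |6|->6.5, |3|->2.5, |3|->2.5, |3|->2.5, |3|->2.5, |6|->6.5, |8|->9, |4|->5, |8|->9, |8|->9
Step 3: Attach original signs; sum ranks with positive sign and with negative sign.
W+ = 2.5 = 2.5
W- = 6.5 + 2.5 + 2.5 + 2.5 + 6.5 + 9 + 5 + 9 + 9 = 52.5
(Check: W+ + W- = 55 should equal n(n+1)/2 = 55.)
Step 4: Test statistic W = min(W+, W-) = 2.5.
Step 5: Ties in |d|, so use the tie-corrected normal approximation.
        E[W] = n(n+1)/4 = 10*11/4 = 27.5.
        Tie groups: |d|=3 (t=4), |d|=6 (t=2), |d|=8 (t=3); sum(t^3 - t) = 90.
        Var[W] = n(n+1)(2n+1)/24 - sum(t^3-t)/48 = 2310/24 - 90/48 = 94.375.
        z = (W - E[W]) / sqrt(Var[W]) = (2.5 - 27.5) / 9.7147 = -2.5734.
        Two-sided p = 2*Phi(z) = 0.010070.
Step 6: alpha = 0.1. reject H0.

W+ = 2.5, W- = 52.5, W = min = 2.5, p = 0.010070, reject H0.


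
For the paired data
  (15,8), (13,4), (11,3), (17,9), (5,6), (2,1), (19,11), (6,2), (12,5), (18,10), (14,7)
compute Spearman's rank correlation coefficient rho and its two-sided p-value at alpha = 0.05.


Step 1: Rank x and y separately (midranks; no ties here).
rank(x): 15->8, 13->6, 11->4, 17->9, 5->2, 2->1, 19->11, 6->3, 12->5, 18->10, 14->7
rank(y): 8->8, 4->4, 3->3, 9->9, 6->6, 1->1, 11->11, 2->2, 5->5, 10->10, 7->7
Step 2: d_i = R_x(i) - R_y(i); compute d_i^2.
  (8-8)^2=0, (6-4)^2=4, (4-3)^2=1, (9-9)^2=0, (2-6)^2=16, (1-1)^2=0, (11-11)^2=0, (3-2)^2=1, (5-5)^2=0, (10-10)^2=0, (7-7)^2=0
sum(d^2) = 22.
Step 3: rho = 1 - 6*22 / (11*(11^2 - 1)) = 1 - 132/1320 = 0.900000.
Step 4: Under H0, t = rho * sqrt((n-2)/(1-rho^2)) = 6.1942 ~ t(9).
Step 5: Two-sided p-value from the t-distribution with 9 df = 0.000160.
Step 6: alpha = 0.05. reject H0.

rho = 0.9000, p = 0.000160, reject H0 at alpha = 0.05.


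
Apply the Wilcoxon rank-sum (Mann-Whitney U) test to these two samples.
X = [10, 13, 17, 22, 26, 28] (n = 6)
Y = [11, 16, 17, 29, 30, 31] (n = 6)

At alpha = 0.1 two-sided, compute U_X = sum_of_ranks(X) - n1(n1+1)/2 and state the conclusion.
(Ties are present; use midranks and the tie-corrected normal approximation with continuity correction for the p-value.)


Step 1: Combine and sort all 12 observations; assign midranks.
sorted (value, group): (10,X), (11,Y), (13,X), (16,Y), (17,X), (17,Y), (22,X), (26,X), (28,X), (29,Y), (30,Y), (31,Y)
ranks: 10->1, 11->2, 13->3, 16->4, 17->5.5, 17->5.5, 22->7, 26->8, 28->9, 29->10, 30->11, 31->12
Step 2: Rank sum for X: R1 = 1 + 3 + 5.5 + 7 + 8 + 9 = 33.5.
Step 3: U_X = R1 - n1(n1+1)/2 = 33.5 - 6*7/2 = 33.5 - 21 = 12.5.
       U_Y = n1*n2 - U_X = 36 - 12.5 = 23.5.
Step 4: Ties are present, so use the tie-corrected normal approximation (with continuity correction) for the p-value.
Step 5: p-value = 0.422527; compare to alpha = 0.1. fail to reject H0.

U_X = 12.5, p = 0.422527, fail to reject H0 at alpha = 0.1.


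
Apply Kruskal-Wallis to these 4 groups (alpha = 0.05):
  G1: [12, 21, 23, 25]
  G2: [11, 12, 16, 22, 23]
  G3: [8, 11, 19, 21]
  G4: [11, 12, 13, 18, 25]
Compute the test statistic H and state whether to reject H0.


Step 1: Combine all N = 18 observations and assign midranks.
sorted (value, group, rank): (8,G3,1), (11,G2,3), (11,G3,3), (11,G4,3), (12,G1,6), (12,G2,6), (12,G4,6), (13,G4,8), (16,G2,9), (18,G4,10), (19,G3,11), (21,G1,12.5), (21,G3,12.5), (22,G2,14), (23,G1,15.5), (23,G2,15.5), (25,G1,17.5), (25,G4,17.5)
Step 2: Sum ranks within each group.
R_1 = 51.5 (n_1 = 4)
R_2 = 47.5 (n_2 = 5)
R_3 = 27.5 (n_3 = 4)
R_4 = 44.5 (n_4 = 5)
Step 3: H = 12/(N(N+1)) * sum(R_i^2/n_i) - 3(N+1)
     = 12/(18*19) * (51.5^2/4 + 47.5^2/5 + 27.5^2/4 + 44.5^2/5) - 3*19
     = 0.035088 * 1699.42 - 57
     = 2.628947.
Step 4: Ties present; correction factor C = 1 - 66/(18^3 - 18) = 0.988648. Corrected H = 2.628947 / 0.988648 = 2.659134.
Step 5: Under H0, H ~ chi^2(3); p-value = 0.447217.
Step 6: alpha = 0.05. fail to reject H0.

H = 2.6591, df = 3, p = 0.447217, fail to reject H0.


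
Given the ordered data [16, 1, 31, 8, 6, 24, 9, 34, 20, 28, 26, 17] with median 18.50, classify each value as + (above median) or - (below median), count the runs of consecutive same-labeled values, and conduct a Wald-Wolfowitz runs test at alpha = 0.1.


Step 1: Compute median = 18.50; label A = above, B = below.
Labels in order: BBABBABAAAAB  (n_A = 6, n_B = 6)
Step 2: Count runs R = 7.
Step 3: Under H0 (random ordering), E[R] = 2*n_A*n_B/(n_A+n_B) + 1 = 2*6*6/12 + 1 = 7.0000.
        Var[R] = 2*n_A*n_B*(2*n_A*n_B - n_A - n_B) / ((n_A+n_B)^2 * (n_A+n_B-1)) = 4320/1584 = 2.7273.
        SD[R] = 1.6514.
Step 4: R = E[R], so z = 0 with no continuity correction.
Step 5: Two-sided p-value via normal approximation = 2*(1 - Phi(|z|)) = 1.000000.
Step 6: alpha = 0.1. fail to reject H0.

R = 7, z = 0.0000, p = 1.000000, fail to reject H0.


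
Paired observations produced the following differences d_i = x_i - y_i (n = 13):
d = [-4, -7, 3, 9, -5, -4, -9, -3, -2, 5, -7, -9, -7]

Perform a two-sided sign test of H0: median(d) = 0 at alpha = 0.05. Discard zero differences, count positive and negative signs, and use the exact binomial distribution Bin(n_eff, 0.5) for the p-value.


Step 1: Discard zero differences. Original n = 13; n_eff = number of nonzero differences = 13.
Nonzero differences (with sign): -4, -7, +3, +9, -5, -4, -9, -3, -2, +5, -7, -9, -7
Step 2: Count signs: positive = 3, negative = 10.
Step 3: Under H0: P(positive) = 0.5, so the number of positives S ~ Bin(13, 0.5).
Step 4: Two-sided exact p-value = sum of Bin(13,0.5) probabilities at or below the observed probability = 0.092285.
Step 5: alpha = 0.05. fail to reject H0.

n_eff = 13, pos = 3, neg = 10, p = 0.092285, fail to reject H0.


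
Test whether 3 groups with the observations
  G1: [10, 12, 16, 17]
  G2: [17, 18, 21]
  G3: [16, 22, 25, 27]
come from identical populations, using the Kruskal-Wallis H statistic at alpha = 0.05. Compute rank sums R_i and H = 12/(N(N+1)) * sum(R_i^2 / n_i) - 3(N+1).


Step 1: Combine all N = 11 observations and assign midranks.
sorted (value, group, rank): (10,G1,1), (12,G1,2), (16,G1,3.5), (16,G3,3.5), (17,G1,5.5), (17,G2,5.5), (18,G2,7), (21,G2,8), (22,G3,9), (25,G3,10), (27,G3,11)
Step 2: Sum ranks within each group.
R_1 = 12 (n_1 = 4)
R_2 = 20.5 (n_2 = 3)
R_3 = 33.5 (n_3 = 4)
Step 3: H = 12/(N(N+1)) * sum(R_i^2/n_i) - 3(N+1)
     = 12/(11*12) * (12^2/4 + 20.5^2/3 + 33.5^2/4) - 3*12
     = 0.090909 * 456.646 - 36
     = 5.513258.
Step 4: Ties present; correction factor C = 1 - 12/(11^3 - 11) = 0.990909. Corrected H = 5.513258 / 0.990909 = 5.563838.
Step 5: Under H0, H ~ chi^2(2); p-value = 0.061920.
Step 6: alpha = 0.05. fail to reject H0.

H = 5.5638, df = 2, p = 0.061920, fail to reject H0.


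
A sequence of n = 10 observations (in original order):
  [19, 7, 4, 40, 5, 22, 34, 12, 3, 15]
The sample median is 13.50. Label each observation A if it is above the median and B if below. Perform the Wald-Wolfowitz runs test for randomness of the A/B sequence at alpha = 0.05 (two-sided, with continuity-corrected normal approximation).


Step 1: Compute median = 13.50; label A = above, B = below.
Labels in order: ABBABAABBA  (n_A = 5, n_B = 5)
Step 2: Count runs R = 7.
Step 3: Under H0 (random ordering), E[R] = 2*n_A*n_B/(n_A+n_B) + 1 = 2*5*5/10 + 1 = 6.0000.
        Var[R] = 2*n_A*n_B*(2*n_A*n_B - n_A - n_B) / ((n_A+n_B)^2 * (n_A+n_B-1)) = 2000/900 = 2.2222.
        SD[R] = 1.4907.
Step 4: Continuity-corrected z = (R - 0.5 - E[R]) / SD[R] = (7 - 0.5 - 6.0000) / 1.4907 = 0.3354.
Step 5: Two-sided p-value via normal approximation = 2*(1 - Phi(|z|)) = 0.737316.
Step 6: alpha = 0.05. fail to reject H0.

R = 7, z = 0.3354, p = 0.737316, fail to reject H0.


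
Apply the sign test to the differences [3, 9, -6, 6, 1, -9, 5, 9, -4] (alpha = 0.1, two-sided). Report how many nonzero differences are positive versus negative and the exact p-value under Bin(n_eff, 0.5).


Step 1: Discard zero differences. Original n = 9; n_eff = number of nonzero differences = 9.
Nonzero differences (with sign): +3, +9, -6, +6, +1, -9, +5, +9, -4
Step 2: Count signs: positive = 6, negative = 3.
Step 3: Under H0: P(positive) = 0.5, so the number of positives S ~ Bin(9, 0.5).
Step 4: Two-sided exact p-value = sum of Bin(9,0.5) probabilities at or below the observed probability = 0.507812.
Step 5: alpha = 0.1. fail to reject H0.

n_eff = 9, pos = 6, neg = 3, p = 0.507812, fail to reject H0.


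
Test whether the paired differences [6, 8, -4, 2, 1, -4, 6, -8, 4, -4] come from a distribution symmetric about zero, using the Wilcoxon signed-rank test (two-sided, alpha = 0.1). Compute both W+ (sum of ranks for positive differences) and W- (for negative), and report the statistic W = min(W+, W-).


Step 1: Drop any zero differences (none here) and take |d_i|.
|d| = [6, 8, 4, 2, 1, 4, 6, 8, 4, 4]
Step 2: Midrank |d_i| (ties get averaged ranks).
ranks: |6|->7.5, |8|->9.5, |4|->4.5, |2|->2, |1|->1, |4|->4.5, |6|->7.5, |8|->9.5, |4|->4.5, |4|->4.5
Step 3: Attach original signs; sum ranks with positive sign and with negative sign.
W+ = 7.5 + 9.5 + 2 + 1 + 7.5 + 4.5 = 32
W- = 4.5 + 4.5 + 9.5 + 4.5 = 23
(Check: W+ + W- = 55 should equal n(n+1)/2 = 55.)
Step 4: Test statistic W = min(W+, W-) = 23.
Step 5: Ties in |d|, so use the tie-corrected normal approximation.
        E[W] = n(n+1)/4 = 10*11/4 = 27.5.
        Tie groups: |d|=4 (t=4), |d|=6 (t=2), |d|=8 (t=2); sum(t^3 - t) = 72.
        Var[W] = n(n+1)(2n+1)/24 - sum(t^3-t)/48 = 2310/24 - 72/48 = 94.75.
        z = (W - E[W]) / sqrt(Var[W]) = (23 - 27.5) / 9.7340 = -0.4623.
        Two-sided p = 2*Phi(z) = 0.643867.
Step 6: alpha = 0.1. fail to reject H0.

W+ = 32, W- = 23, W = min = 23, p = 0.643867, fail to reject H0.


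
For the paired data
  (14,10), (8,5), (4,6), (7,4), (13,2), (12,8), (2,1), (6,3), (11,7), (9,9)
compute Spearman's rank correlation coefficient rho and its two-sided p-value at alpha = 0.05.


Step 1: Rank x and y separately (midranks; no ties here).
rank(x): 14->10, 8->5, 4->2, 7->4, 13->9, 12->8, 2->1, 6->3, 11->7, 9->6
rank(y): 10->10, 5->5, 6->6, 4->4, 2->2, 8->8, 1->1, 3->3, 7->7, 9->9
Step 2: d_i = R_x(i) - R_y(i); compute d_i^2.
  (10-10)^2=0, (5-5)^2=0, (2-6)^2=16, (4-4)^2=0, (9-2)^2=49, (8-8)^2=0, (1-1)^2=0, (3-3)^2=0, (7-7)^2=0, (6-9)^2=9
sum(d^2) = 74.
Step 3: rho = 1 - 6*74 / (10*(10^2 - 1)) = 1 - 444/990 = 0.551515.
Step 4: Under H0, t = rho * sqrt((n-2)/(1-rho^2)) = 1.8700 ~ t(8).
Step 5: Two-sided p-value from the t-distribution with 8 df = 0.098401.
Step 6: alpha = 0.05. fail to reject H0.

rho = 0.5515, p = 0.098401, fail to reject H0 at alpha = 0.05.


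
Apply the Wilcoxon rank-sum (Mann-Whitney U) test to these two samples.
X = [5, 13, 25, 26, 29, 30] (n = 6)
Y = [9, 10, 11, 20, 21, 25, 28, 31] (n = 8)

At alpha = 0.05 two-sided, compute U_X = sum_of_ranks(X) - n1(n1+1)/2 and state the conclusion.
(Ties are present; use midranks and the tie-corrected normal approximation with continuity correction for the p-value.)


Step 1: Combine and sort all 14 observations; assign midranks.
sorted (value, group): (5,X), (9,Y), (10,Y), (11,Y), (13,X), (20,Y), (21,Y), (25,X), (25,Y), (26,X), (28,Y), (29,X), (30,X), (31,Y)
ranks: 5->1, 9->2, 10->3, 11->4, 13->5, 20->6, 21->7, 25->8.5, 25->8.5, 26->10, 28->11, 29->12, 30->13, 31->14
Step 2: Rank sum for X: R1 = 1 + 5 + 8.5 + 10 + 12 + 13 = 49.5.
Step 3: U_X = R1 - n1(n1+1)/2 = 49.5 - 6*7/2 = 49.5 - 21 = 28.5.
       U_Y = n1*n2 - U_X = 48 - 28.5 = 19.5.
Step 4: Ties are present, so use the tie-corrected normal approximation (with continuity correction) for the p-value.
Step 5: p-value = 0.605180; compare to alpha = 0.05. fail to reject H0.

U_X = 28.5, p = 0.605180, fail to reject H0 at alpha = 0.05.


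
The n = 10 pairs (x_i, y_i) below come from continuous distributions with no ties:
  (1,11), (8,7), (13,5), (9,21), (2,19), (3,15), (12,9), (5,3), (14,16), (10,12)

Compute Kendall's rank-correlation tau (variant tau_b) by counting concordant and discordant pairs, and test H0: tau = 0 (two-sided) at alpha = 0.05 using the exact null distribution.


Step 1: Enumerate the 45 unordered pairs (i,j) with i<j and classify each by sign(x_j-x_i) * sign(y_j-y_i).
  (1,2):dx=+7,dy=-4->D; (1,3):dx=+12,dy=-6->D; (1,4):dx=+8,dy=+10->C; (1,5):dx=+1,dy=+8->C
  (1,6):dx=+2,dy=+4->C; (1,7):dx=+11,dy=-2->D; (1,8):dx=+4,dy=-8->D; (1,9):dx=+13,dy=+5->C
  (1,10):dx=+9,dy=+1->C; (2,3):dx=+5,dy=-2->D; (2,4):dx=+1,dy=+14->C; (2,5):dx=-6,dy=+12->D
  (2,6):dx=-5,dy=+8->D; (2,7):dx=+4,dy=+2->C; (2,8):dx=-3,dy=-4->C; (2,9):dx=+6,dy=+9->C
  (2,10):dx=+2,dy=+5->C; (3,4):dx=-4,dy=+16->D; (3,5):dx=-11,dy=+14->D; (3,6):dx=-10,dy=+10->D
  (3,7):dx=-1,dy=+4->D; (3,8):dx=-8,dy=-2->C; (3,9):dx=+1,dy=+11->C; (3,10):dx=-3,dy=+7->D
  (4,5):dx=-7,dy=-2->C; (4,6):dx=-6,dy=-6->C; (4,7):dx=+3,dy=-12->D; (4,8):dx=-4,dy=-18->C
  (4,9):dx=+5,dy=-5->D; (4,10):dx=+1,dy=-9->D; (5,6):dx=+1,dy=-4->D; (5,7):dx=+10,dy=-10->D
  (5,8):dx=+3,dy=-16->D; (5,9):dx=+12,dy=-3->D; (5,10):dx=+8,dy=-7->D; (6,7):dx=+9,dy=-6->D
  (6,8):dx=+2,dy=-12->D; (6,9):dx=+11,dy=+1->C; (6,10):dx=+7,dy=-3->D; (7,8):dx=-7,dy=-6->C
  (7,9):dx=+2,dy=+7->C; (7,10):dx=-2,dy=+3->D; (8,9):dx=+9,dy=+13->C; (8,10):dx=+5,dy=+9->C
  (9,10):dx=-4,dy=-4->C
Step 2: C = 21, D = 24, total pairs = 45.
Step 3: tau = (C - D)/(n(n-1)/2) = (21 - 24)/45 = -0.066667.
Step 4: Exact two-sided p-value (enumerate n! = 3628800 permutations of y under H0): p = 0.861801.
Step 5: alpha = 0.05. fail to reject H0.

tau_b = -0.0667 (C=21, D=24), p = 0.861801, fail to reject H0.


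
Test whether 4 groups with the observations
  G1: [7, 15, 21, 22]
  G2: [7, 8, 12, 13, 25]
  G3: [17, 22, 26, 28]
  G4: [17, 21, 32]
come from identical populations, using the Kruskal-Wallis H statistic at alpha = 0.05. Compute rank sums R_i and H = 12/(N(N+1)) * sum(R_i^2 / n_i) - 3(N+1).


Step 1: Combine all N = 16 observations and assign midranks.
sorted (value, group, rank): (7,G1,1.5), (7,G2,1.5), (8,G2,3), (12,G2,4), (13,G2,5), (15,G1,6), (17,G3,7.5), (17,G4,7.5), (21,G1,9.5), (21,G4,9.5), (22,G1,11.5), (22,G3,11.5), (25,G2,13), (26,G3,14), (28,G3,15), (32,G4,16)
Step 2: Sum ranks within each group.
R_1 = 28.5 (n_1 = 4)
R_2 = 26.5 (n_2 = 5)
R_3 = 48 (n_3 = 4)
R_4 = 33 (n_4 = 3)
Step 3: H = 12/(N(N+1)) * sum(R_i^2/n_i) - 3(N+1)
     = 12/(16*17) * (28.5^2/4 + 26.5^2/5 + 48^2/4 + 33^2/3) - 3*17
     = 0.044118 * 1282.51 - 51
     = 5.581434.
Step 4: Ties present; correction factor C = 1 - 24/(16^3 - 16) = 0.994118. Corrected H = 5.581434 / 0.994118 = 5.614460.
Step 5: Under H0, H ~ chi^2(3); p-value = 0.131951.
Step 6: alpha = 0.05. fail to reject H0.

H = 5.6145, df = 3, p = 0.131951, fail to reject H0.


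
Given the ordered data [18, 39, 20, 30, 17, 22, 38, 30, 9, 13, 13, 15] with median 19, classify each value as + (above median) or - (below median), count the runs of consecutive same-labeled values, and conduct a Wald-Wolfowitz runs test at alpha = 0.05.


Step 1: Compute median = 19; label A = above, B = below.
Labels in order: BAAABAAABBBB  (n_A = 6, n_B = 6)
Step 2: Count runs R = 5.
Step 3: Under H0 (random ordering), E[R] = 2*n_A*n_B/(n_A+n_B) + 1 = 2*6*6/12 + 1 = 7.0000.
        Var[R] = 2*n_A*n_B*(2*n_A*n_B - n_A - n_B) / ((n_A+n_B)^2 * (n_A+n_B-1)) = 4320/1584 = 2.7273.
        SD[R] = 1.6514.
Step 4: Continuity-corrected z = (R + 0.5 - E[R]) / SD[R] = (5 + 0.5 - 7.0000) / 1.6514 = -0.9083.
Step 5: Two-sided p-value via normal approximation = 2*(1 - Phi(|z|)) = 0.363722.
Step 6: alpha = 0.05. fail to reject H0.

R = 5, z = -0.9083, p = 0.363722, fail to reject H0.


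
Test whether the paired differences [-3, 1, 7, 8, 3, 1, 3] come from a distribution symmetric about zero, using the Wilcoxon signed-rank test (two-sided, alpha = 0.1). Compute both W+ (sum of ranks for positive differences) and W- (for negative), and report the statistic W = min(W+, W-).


Step 1: Drop any zero differences (none here) and take |d_i|.
|d| = [3, 1, 7, 8, 3, 1, 3]
Step 2: Midrank |d_i| (ties get averaged ranks).
ranks: |3|->4, |1|->1.5, |7|->6, |8|->7, |3|->4, |1|->1.5, |3|->4
Step 3: Attach original signs; sum ranks with positive sign and with negative sign.
W+ = 1.5 + 6 + 7 + 4 + 1.5 + 4 = 24
W- = 4 = 4
(Check: W+ + W- = 28 should equal n(n+1)/2 = 28.)
Step 4: Test statistic W = min(W+, W-) = 4.
Step 5: Ties in |d|, so use the tie-corrected normal approximation.
        E[W] = n(n+1)/4 = 7*8/4 = 14.
        Tie groups: |d|=1 (t=2), |d|=3 (t=3); sum(t^3 - t) = 30.
        Var[W] = n(n+1)(2n+1)/24 - sum(t^3-t)/48 = 840/24 - 30/48 = 34.375.
        z = (W - E[W]) / sqrt(Var[W]) = (4 - 14) / 5.8630 = -1.7056.
        Two-sided p = 2*Phi(z) = 0.088082.
Step 6: alpha = 0.1. reject H0.

W+ = 24, W- = 4, W = min = 4, p = 0.088082, reject H0.


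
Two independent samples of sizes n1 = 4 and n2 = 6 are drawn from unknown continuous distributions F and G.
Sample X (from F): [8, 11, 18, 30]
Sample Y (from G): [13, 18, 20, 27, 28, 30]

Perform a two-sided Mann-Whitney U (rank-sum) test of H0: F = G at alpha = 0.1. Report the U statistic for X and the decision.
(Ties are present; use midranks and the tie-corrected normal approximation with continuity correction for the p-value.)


Step 1: Combine and sort all 10 observations; assign midranks.
sorted (value, group): (8,X), (11,X), (13,Y), (18,X), (18,Y), (20,Y), (27,Y), (28,Y), (30,X), (30,Y)
ranks: 8->1, 11->2, 13->3, 18->4.5, 18->4.5, 20->6, 27->7, 28->8, 30->9.5, 30->9.5
Step 2: Rank sum for X: R1 = 1 + 2 + 4.5 + 9.5 = 17.
Step 3: U_X = R1 - n1(n1+1)/2 = 17 - 4*5/2 = 17 - 10 = 7.
       U_Y = n1*n2 - U_X = 24 - 7 = 17.
Step 4: Ties are present, so use the tie-corrected normal approximation (with continuity correction) for the p-value.
Step 5: p-value = 0.334409; compare to alpha = 0.1. fail to reject H0.

U_X = 7, p = 0.334409, fail to reject H0 at alpha = 0.1.
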